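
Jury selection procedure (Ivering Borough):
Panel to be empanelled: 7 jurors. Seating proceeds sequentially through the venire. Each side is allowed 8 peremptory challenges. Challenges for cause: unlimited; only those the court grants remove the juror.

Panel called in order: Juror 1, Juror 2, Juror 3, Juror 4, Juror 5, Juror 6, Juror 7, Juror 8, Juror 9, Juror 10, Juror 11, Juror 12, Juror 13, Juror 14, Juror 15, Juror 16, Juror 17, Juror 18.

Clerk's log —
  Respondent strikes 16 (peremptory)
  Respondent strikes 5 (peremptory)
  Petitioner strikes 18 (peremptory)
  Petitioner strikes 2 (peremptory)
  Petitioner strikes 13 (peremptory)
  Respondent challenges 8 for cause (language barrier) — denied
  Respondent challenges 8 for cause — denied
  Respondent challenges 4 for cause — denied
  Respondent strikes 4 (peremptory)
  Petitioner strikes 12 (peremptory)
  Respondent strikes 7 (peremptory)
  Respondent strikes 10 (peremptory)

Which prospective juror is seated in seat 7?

Removed: #2, #4, #5, #7, #10, #12, #13, #16, #18. (#8 stays — for-cause denied.)
Seating in order: seats 1–7 → #1, #3, #6, #8, #9, #11, #14.
So seat 7 is #14.

14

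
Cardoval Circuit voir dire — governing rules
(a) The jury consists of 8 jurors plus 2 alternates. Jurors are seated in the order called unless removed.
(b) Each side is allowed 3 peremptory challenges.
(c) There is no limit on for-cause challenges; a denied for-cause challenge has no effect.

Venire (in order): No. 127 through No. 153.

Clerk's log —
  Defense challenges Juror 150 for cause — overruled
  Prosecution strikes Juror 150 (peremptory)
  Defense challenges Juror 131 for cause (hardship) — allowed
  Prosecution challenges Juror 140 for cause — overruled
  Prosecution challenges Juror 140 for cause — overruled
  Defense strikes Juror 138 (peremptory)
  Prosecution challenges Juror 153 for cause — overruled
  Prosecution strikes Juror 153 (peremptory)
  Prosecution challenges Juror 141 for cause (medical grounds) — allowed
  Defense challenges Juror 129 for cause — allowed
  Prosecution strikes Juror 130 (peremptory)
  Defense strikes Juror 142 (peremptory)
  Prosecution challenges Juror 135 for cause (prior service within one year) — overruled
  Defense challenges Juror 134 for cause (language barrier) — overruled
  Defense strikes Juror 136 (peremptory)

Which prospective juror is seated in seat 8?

Removed: #129, #130, #131, #136, #138, #141, #142, #150, #153. (#134, #135, #140 stay — for-cause denied.)
Seating in order: seats 1–8 → #127, #128, #132, #133, #134, #135, #137, #139; alternates → #140, #143.
So seat 8 is #139.

139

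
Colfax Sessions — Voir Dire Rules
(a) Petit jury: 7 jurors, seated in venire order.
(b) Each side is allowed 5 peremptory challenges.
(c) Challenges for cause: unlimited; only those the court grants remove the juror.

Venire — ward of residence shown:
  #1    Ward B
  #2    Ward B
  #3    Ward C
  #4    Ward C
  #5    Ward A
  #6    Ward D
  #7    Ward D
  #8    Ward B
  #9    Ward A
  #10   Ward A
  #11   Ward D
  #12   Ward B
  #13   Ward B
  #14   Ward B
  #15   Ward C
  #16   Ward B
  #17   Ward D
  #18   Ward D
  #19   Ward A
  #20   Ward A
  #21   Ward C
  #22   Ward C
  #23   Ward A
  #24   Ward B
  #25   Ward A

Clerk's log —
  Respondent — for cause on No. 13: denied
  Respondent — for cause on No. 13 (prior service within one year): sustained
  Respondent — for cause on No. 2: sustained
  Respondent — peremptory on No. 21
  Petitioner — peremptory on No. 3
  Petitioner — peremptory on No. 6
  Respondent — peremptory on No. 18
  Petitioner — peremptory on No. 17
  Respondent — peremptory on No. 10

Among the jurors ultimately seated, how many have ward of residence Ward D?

2

Removed: #2, #3, #6, #10, #13, #17, #18, #21.
Seated jurors 1–7: #1, #4, #5, #7, #8, #9, #11.
Of those, in Ward D: #7, #11 → 2.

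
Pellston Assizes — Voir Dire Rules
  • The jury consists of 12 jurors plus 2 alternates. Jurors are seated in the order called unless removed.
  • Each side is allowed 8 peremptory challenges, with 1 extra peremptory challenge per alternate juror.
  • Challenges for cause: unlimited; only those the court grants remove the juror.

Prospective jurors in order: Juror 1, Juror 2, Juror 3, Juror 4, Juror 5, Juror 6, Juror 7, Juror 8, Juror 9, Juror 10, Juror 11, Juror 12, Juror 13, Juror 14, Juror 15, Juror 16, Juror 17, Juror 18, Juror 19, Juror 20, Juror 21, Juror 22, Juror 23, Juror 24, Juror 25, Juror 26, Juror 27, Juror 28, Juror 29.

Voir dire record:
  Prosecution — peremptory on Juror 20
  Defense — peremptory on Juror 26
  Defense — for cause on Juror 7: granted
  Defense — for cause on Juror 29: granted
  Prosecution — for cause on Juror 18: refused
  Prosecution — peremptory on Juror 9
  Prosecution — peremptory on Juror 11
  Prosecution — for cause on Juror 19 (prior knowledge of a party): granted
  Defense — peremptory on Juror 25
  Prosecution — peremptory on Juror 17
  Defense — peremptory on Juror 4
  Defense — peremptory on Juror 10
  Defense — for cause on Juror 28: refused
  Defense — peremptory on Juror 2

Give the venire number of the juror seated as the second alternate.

Removed: #2, #4, #7, #9, #10, #11, #17, #19, #20, #25, #26, #29. (#18, #28 stay — for-cause denied.)
Filling seats in venire order through position 14: #1, #3, #5, #6, #8, #12, #13, #14, #15, #16, #18, #21, #22, #23.
So alternate 2 is #23.

23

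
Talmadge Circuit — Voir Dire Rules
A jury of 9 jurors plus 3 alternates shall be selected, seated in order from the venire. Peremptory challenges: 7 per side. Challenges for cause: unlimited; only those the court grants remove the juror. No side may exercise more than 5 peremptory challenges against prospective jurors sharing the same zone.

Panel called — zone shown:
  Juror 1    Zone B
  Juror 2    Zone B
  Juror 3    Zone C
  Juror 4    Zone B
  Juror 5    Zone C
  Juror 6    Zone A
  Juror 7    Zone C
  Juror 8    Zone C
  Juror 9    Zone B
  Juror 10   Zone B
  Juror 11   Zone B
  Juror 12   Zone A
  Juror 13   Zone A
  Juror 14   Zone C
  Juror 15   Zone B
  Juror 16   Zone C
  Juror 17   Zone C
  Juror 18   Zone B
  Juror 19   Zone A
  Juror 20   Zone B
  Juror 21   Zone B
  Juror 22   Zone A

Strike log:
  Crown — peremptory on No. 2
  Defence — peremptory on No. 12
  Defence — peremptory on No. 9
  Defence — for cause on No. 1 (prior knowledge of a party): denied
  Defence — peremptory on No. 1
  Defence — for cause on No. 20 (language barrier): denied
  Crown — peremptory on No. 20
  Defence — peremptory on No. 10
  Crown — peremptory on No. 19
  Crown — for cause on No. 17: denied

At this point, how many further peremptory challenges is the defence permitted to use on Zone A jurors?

Defence peremptories so far: #12, #9, #1, #10 — 4 of 7 used, 3 left overall.
Against Zone A: #12 — 1 used; per-zone cap 5 leaves 4.
Binding limit: min(3, 4) = 3.

3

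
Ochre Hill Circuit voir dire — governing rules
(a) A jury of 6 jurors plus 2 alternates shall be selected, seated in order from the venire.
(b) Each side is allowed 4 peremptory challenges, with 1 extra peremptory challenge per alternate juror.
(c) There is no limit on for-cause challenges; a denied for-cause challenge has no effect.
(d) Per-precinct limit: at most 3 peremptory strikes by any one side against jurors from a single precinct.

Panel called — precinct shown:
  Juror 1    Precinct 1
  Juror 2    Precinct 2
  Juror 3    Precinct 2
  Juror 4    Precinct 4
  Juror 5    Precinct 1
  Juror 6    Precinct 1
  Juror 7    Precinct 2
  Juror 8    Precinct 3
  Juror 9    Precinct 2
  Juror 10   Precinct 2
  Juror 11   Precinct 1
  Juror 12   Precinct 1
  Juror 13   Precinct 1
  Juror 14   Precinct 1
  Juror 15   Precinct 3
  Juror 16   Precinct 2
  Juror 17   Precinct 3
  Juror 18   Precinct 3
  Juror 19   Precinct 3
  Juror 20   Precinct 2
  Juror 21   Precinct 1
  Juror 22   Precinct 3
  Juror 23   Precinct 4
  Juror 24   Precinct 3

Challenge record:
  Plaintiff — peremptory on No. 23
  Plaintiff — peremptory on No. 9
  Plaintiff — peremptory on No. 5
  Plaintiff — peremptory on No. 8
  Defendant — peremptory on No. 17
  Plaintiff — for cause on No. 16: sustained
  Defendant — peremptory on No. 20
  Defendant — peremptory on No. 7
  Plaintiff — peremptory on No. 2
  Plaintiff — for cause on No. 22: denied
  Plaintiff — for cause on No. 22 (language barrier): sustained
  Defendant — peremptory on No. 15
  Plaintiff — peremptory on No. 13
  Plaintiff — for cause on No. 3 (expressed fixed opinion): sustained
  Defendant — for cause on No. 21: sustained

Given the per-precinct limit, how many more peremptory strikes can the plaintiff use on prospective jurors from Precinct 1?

0

Plaintiff peremptories so far: #23, #9, #5, #8, #2, #13 — 6 of 6 used, 0 left overall.
Against Precinct 1: #5, #13 — 2 used; per-precinct cap 3 leaves 1.
Binding limit: min(0, 1) = 0.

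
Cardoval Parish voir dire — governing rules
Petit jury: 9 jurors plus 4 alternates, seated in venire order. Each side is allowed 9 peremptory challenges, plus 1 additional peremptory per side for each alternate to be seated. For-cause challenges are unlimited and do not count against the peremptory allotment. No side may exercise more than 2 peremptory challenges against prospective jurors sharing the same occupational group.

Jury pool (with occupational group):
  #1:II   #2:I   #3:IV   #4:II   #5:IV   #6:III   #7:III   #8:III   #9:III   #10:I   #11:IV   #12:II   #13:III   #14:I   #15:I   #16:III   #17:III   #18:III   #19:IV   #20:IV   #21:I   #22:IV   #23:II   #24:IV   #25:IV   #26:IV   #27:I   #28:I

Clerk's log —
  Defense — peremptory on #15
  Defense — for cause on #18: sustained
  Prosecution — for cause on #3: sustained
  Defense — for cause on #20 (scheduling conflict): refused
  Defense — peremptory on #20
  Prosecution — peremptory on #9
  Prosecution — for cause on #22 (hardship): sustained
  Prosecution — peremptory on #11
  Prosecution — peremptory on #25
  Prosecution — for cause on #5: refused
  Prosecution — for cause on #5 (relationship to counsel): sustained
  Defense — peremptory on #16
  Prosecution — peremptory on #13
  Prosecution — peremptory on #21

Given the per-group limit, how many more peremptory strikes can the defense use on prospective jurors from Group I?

1

Defense peremptories so far: #15, #20, #16 — 3 of 13 used, 10 left overall.
Against Group I: #15 — 1 used; per-group cap 2 leaves 1.
Binding limit: min(10, 1) = 1.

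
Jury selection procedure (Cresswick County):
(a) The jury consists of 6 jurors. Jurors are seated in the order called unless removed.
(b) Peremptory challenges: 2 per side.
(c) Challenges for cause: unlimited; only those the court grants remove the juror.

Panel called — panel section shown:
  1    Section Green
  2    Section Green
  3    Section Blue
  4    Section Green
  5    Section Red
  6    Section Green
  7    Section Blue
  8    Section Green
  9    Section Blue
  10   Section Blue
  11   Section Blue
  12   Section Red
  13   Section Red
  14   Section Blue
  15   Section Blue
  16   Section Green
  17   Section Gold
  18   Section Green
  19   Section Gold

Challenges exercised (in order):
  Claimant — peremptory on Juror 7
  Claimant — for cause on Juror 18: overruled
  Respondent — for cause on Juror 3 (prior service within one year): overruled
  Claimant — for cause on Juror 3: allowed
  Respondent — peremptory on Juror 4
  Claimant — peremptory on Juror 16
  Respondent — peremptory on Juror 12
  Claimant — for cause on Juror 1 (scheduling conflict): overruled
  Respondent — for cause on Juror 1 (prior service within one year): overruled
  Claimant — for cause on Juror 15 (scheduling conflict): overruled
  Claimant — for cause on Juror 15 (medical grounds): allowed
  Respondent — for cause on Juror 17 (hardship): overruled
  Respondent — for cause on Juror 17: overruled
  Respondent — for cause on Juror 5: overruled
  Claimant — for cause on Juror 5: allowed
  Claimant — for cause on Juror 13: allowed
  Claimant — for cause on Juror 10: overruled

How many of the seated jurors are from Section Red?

Removed: #3, #4, #5, #7, #12, #13, #15, #16.
Seated jurors 1–6: #1, #2, #6, #8, #9, #10.
None of those are in Section Red → 0.

0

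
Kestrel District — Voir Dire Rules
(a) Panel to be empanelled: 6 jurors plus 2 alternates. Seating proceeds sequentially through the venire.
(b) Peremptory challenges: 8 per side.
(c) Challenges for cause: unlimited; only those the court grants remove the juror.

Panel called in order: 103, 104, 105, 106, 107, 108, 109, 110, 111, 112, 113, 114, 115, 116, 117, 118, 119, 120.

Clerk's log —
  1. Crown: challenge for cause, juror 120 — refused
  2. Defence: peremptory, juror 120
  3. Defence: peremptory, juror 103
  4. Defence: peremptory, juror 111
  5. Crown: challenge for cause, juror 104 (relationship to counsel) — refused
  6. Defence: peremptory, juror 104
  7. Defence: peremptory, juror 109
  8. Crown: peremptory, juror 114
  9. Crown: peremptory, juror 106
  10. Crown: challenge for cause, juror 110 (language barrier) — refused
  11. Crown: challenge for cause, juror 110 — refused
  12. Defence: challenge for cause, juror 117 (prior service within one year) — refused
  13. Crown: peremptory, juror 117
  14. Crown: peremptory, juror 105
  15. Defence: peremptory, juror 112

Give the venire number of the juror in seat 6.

116

Removed: #103, #104, #105, #106, #109, #111, #112, #114, #117, #120. (#110 stays — for-cause denied.)
Seating in order: seats 1–6 → #107, #108, #110, #113, #115, #116; alternates → #118, #119.
So seat 6 is #116.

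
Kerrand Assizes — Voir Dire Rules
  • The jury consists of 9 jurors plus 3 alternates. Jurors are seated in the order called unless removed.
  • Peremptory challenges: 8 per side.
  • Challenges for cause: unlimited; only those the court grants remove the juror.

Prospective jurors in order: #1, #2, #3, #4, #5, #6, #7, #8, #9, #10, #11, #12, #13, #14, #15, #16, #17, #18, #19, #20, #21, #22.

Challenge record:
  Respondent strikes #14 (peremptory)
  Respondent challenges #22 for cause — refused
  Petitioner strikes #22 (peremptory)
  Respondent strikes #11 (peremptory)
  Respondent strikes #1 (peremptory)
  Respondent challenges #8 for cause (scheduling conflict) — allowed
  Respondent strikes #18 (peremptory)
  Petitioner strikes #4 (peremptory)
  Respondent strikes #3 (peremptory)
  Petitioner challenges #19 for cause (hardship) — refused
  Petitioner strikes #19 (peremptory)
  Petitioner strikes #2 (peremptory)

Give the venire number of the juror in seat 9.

16

Removed: #1, #2, #3, #4, #8, #11, #14, #18, #19, #22.
Seating in order: seats 1–9 → #5, #6, #7, #9, #10, #12, #13, #15, #16; alternates → #17, #20, #21.
So seat 9 is #16.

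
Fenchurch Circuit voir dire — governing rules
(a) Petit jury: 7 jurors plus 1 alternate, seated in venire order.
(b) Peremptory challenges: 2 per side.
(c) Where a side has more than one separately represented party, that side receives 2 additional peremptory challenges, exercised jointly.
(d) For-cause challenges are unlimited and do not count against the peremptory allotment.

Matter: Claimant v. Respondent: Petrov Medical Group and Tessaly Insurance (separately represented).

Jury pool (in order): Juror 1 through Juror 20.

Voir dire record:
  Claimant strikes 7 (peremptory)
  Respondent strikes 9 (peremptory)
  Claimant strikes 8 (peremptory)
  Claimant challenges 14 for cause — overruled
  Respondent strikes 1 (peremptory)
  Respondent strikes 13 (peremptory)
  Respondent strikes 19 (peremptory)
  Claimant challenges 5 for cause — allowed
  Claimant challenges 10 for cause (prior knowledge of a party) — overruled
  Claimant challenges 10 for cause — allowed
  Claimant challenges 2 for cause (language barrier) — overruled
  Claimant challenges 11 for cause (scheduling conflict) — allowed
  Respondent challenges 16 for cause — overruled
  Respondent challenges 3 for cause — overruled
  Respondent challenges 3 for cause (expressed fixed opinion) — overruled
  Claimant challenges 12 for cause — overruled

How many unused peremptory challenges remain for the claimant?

0

Claimant allotment: 2.
Claimant peremptories used: #7, #8 — 2 (for-cause on #14, #5, #10, #10, #2, #11, #12 don't count).
Remaining: 2 − 2 = 0.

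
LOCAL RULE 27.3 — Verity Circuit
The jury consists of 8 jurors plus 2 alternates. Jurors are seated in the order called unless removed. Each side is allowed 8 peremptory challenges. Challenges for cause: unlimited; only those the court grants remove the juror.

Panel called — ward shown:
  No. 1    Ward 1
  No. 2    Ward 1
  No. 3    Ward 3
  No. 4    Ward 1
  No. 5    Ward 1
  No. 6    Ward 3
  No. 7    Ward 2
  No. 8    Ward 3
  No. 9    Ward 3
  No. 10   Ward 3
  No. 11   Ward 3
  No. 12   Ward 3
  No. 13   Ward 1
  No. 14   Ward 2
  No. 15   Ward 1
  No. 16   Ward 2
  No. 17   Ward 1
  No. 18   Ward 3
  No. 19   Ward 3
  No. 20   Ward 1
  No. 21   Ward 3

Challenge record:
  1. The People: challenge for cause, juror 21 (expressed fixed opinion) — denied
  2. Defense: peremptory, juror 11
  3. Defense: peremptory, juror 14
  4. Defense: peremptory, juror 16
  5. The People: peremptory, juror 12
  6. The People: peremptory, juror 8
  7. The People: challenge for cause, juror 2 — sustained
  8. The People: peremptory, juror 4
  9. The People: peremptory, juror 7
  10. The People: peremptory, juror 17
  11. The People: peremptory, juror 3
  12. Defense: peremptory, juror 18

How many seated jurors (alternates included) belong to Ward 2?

Removed: #2, #3, #4, #7, #8, #11, #12, #14, #16, #17, #18.
Seated (10 incl. alternates): #1, #5, #6, #9, #10, #13, #15, #19, #20, #21.
None of those are in Ward 2 → 0.

0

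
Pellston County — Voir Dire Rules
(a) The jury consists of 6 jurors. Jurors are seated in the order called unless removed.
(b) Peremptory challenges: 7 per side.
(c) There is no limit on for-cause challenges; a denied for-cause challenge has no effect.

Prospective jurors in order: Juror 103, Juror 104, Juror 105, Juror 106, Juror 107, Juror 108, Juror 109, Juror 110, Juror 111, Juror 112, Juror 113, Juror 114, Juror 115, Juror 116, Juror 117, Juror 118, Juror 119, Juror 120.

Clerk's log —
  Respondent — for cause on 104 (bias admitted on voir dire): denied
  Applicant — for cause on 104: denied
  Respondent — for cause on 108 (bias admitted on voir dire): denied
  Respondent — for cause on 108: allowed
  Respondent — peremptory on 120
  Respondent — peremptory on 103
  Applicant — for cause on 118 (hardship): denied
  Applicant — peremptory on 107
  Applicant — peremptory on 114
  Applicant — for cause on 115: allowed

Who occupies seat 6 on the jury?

Removed: #103, #107, #108, #114, #115, #120. (#104, #118 stay — for-cause denied.)
Filling seats in venire order through position 6: #104, #105, #106, #109, #110, #111.
So seat 6 is #111.

111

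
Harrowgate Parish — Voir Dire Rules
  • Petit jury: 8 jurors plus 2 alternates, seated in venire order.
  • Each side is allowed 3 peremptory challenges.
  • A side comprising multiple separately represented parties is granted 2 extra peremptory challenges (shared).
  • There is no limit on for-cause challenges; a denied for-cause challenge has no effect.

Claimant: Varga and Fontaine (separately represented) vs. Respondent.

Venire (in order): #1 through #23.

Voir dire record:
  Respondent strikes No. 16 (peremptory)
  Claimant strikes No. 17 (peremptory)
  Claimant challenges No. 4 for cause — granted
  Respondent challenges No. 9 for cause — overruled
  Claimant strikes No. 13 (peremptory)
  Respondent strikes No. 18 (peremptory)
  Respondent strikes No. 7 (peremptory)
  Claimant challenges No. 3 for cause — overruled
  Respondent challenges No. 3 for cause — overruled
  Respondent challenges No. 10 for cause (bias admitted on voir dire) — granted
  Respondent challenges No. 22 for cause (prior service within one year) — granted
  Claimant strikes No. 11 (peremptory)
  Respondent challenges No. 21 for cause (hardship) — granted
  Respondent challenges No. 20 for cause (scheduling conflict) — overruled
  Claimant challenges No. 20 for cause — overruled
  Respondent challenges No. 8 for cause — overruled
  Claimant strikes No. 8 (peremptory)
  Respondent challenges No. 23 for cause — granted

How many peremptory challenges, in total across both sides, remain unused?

Claimant allotment: 3 base + 2 multi-party = 5. Respondent allotment: 3.
Claimant peremptories used: #17, #13, #11, #8 — 4 (for-cause on #4, #3, #20 don't count).
Respondent peremptories used: #16, #18, #7 — 3 (for-cause on #9, #3, #10, #22, #21, #20, #8, #23 don't count).
Remaining: (5 − 4) + (3 − 3) = 1.

1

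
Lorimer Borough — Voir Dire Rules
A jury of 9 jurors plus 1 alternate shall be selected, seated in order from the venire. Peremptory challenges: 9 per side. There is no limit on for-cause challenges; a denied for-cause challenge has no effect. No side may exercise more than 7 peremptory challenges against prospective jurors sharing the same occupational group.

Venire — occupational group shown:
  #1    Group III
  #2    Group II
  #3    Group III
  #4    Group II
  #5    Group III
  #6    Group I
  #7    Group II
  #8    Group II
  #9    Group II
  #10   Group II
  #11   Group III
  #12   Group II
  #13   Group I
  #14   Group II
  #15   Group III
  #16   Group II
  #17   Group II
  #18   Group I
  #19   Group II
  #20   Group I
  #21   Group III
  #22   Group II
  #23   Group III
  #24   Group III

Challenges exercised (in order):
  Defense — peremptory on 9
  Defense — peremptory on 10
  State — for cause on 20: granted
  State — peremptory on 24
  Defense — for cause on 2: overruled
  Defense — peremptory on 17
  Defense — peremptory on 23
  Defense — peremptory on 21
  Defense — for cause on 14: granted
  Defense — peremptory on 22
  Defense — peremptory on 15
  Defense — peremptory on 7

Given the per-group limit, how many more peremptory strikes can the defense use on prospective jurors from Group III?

1

Defense peremptories so far: #9, #10, #17, #23, #21, #22, #15, #7 — 8 of 9 used, 1 left overall.
Against Group III: #23, #21, #15 — 3 used; per-group cap 7 leaves 4.
Binding limit: min(1, 4) = 1.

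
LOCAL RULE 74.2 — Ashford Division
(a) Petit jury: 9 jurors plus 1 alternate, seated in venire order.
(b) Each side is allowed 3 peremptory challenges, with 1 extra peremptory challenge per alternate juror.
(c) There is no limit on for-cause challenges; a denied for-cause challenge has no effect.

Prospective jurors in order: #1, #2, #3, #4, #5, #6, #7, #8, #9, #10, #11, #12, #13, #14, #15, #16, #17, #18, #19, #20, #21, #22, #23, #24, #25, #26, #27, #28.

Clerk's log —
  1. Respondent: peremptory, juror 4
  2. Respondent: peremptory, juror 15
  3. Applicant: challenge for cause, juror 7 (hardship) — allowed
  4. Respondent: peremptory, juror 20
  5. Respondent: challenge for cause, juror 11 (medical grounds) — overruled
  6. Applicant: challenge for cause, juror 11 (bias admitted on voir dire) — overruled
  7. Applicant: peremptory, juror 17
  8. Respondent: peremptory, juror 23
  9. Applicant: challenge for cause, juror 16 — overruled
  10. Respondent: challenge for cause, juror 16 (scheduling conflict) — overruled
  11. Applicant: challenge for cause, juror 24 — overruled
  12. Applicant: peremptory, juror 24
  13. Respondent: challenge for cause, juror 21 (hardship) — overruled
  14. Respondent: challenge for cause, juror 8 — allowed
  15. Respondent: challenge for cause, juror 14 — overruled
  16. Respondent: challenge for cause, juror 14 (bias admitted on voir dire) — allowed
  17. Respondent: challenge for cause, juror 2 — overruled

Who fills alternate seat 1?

Removed: #4, #7, #8, #14, #15, #17, #20, #23, #24. (#2, #11, #16, #21 stay — for-cause denied.)
Seating in order: seats 1–9 → #1, #2, #3, #5, #6, #9, #10, #11, #12; alternates → #13.
So alternate 1 is #13.

13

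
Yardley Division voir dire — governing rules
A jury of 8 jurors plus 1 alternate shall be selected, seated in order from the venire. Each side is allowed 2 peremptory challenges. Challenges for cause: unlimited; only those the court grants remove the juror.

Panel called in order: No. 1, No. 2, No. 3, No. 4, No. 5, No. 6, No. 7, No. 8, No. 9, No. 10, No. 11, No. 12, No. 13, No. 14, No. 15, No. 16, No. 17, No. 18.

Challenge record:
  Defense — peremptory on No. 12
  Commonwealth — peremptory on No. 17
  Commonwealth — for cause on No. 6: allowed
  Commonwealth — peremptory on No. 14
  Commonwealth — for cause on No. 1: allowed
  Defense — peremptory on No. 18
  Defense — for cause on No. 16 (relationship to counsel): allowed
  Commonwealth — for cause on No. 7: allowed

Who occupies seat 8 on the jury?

11

Removed: #1, #6, #7, #12, #14, #16, #17, #18.
Filling seats in venire order through position 8: #2, #3, #4, #5, #8, #9, #10, #11.
So seat 8 is #11.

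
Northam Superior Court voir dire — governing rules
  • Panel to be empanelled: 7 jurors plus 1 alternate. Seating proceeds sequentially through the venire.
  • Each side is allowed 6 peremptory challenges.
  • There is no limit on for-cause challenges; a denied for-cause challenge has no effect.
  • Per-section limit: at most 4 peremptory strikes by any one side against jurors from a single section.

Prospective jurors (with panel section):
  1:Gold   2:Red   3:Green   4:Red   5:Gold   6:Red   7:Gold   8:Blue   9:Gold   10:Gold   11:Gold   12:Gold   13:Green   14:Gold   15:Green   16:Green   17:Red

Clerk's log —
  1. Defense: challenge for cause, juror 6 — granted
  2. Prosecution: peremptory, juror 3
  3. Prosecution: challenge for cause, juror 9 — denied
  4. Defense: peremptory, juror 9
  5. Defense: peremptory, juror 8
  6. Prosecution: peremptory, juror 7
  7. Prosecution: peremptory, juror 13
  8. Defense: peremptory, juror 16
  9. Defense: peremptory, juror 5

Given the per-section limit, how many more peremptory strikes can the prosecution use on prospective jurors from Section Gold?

Prosecution peremptories so far: #3, #7, #13 — 3 of 6 used, 3 left overall.
Against Section Gold: #7 — 1 used; per-section cap 4 leaves 3.
Binding limit: min(3, 3) = 3.

3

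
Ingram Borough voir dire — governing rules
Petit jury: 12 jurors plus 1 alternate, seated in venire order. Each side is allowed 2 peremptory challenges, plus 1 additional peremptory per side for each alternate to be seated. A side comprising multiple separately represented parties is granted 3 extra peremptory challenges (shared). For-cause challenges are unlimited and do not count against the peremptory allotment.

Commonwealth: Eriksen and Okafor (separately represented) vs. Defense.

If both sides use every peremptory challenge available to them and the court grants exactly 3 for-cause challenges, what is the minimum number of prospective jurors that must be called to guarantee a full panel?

25

Seats to fill: 12 + 1 alternates = 13.
Peremptories — Commonwealth: 2 + 1×1 + 3 = 6; Defense: 2 + 1×1 = 3; total 9.
For-cause removals: 3.
Minimum venire: 13 + 9 + 3 = 25.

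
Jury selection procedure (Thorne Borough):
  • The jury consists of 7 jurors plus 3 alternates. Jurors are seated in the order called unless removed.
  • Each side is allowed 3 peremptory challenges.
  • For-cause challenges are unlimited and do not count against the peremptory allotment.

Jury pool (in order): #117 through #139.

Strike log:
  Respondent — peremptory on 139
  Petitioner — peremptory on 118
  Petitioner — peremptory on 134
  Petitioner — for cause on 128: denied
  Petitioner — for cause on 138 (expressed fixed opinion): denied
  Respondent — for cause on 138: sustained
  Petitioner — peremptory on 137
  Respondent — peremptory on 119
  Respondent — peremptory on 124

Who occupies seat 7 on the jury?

Removed: #118, #119, #124, #134, #137, #138, #139. (#128 stays — for-cause denied.)
Seating in order: seats 1–7 → #117, #120, #121, #122, #123, #125, #126; alternates → #127, #128, #129.
So seat 7 is #126.

126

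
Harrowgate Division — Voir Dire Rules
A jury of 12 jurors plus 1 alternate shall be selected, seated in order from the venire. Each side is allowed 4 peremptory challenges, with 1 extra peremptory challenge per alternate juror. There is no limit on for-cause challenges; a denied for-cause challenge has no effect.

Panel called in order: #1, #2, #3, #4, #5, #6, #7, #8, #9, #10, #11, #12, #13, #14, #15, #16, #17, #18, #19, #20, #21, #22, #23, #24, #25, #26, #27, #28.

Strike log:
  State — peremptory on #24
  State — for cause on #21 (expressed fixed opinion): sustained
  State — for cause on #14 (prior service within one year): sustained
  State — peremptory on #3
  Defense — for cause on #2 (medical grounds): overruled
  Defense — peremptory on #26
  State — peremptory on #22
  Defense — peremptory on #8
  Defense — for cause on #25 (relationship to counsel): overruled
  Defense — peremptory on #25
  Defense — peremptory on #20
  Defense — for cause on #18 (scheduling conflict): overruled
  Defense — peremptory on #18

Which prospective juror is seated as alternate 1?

Removed: #3, #8, #14, #18, #20, #21, #22, #24, #25, #26. (#2 stays — for-cause denied.)
Filling seats in venire order through position 13: #1, #2, #4, #5, #6, #7, #9, #10, #11, #12, #13, #15, #16.
So alternate 1 is #16.

16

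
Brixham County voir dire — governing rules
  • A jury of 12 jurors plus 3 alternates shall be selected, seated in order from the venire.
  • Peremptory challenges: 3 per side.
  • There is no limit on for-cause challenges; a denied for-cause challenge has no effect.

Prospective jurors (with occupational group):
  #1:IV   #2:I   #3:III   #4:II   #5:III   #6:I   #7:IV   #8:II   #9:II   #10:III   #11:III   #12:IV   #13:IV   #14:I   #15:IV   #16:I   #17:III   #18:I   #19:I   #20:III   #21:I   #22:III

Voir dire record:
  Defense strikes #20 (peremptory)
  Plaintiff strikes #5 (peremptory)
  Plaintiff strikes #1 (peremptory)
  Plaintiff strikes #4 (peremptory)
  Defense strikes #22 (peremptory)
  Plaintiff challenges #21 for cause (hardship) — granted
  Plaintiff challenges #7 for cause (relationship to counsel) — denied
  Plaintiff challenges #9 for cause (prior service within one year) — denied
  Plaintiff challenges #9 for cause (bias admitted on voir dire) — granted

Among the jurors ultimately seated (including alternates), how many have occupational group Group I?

Removed: #1, #4, #5, #9, #20, #21, #22.
Seated (15 incl. alternates): #2, #3, #6, #7, #8, #10, #11, #12, #13, #14, #15, #16, #17, #18, #19.
Of those, in Group I: #2, #6, #14, #16, #18, #19 → 6.

6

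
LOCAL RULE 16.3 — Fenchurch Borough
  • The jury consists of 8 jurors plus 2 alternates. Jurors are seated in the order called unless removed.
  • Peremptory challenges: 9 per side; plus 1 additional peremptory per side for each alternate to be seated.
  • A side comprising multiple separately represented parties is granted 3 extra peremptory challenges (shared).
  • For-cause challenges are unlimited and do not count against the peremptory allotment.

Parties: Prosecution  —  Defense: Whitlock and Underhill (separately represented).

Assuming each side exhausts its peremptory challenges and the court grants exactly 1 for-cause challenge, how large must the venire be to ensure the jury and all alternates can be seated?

36

Seats to fill: 8 + 2 alternates = 10.
Peremptories — Prosecution: 9 + 1×2 = 11; Defense: 9 + 1×2 + 3 = 14; total 25.
For-cause removals: 1.
Minimum venire: 10 + 25 + 1 = 36.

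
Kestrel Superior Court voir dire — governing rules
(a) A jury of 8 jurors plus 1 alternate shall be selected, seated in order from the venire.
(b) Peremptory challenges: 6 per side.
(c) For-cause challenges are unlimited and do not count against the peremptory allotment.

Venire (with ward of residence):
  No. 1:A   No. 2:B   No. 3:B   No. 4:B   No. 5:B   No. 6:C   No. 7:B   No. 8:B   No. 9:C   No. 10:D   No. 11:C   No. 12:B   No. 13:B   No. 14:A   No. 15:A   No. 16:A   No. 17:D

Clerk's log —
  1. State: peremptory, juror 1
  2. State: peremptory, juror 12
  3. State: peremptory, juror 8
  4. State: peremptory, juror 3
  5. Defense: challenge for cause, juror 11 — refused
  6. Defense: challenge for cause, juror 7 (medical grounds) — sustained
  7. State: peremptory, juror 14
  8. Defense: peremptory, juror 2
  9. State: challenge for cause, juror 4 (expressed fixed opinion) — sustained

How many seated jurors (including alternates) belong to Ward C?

Removed: #1, #2, #3, #4, #7, #8, #12, #14.
Seated (9 incl. alternates): #5, #6, #9, #10, #11, #13, #15, #16, #17.
Of those, in Ward C: #6, #9, #11 → 3.

3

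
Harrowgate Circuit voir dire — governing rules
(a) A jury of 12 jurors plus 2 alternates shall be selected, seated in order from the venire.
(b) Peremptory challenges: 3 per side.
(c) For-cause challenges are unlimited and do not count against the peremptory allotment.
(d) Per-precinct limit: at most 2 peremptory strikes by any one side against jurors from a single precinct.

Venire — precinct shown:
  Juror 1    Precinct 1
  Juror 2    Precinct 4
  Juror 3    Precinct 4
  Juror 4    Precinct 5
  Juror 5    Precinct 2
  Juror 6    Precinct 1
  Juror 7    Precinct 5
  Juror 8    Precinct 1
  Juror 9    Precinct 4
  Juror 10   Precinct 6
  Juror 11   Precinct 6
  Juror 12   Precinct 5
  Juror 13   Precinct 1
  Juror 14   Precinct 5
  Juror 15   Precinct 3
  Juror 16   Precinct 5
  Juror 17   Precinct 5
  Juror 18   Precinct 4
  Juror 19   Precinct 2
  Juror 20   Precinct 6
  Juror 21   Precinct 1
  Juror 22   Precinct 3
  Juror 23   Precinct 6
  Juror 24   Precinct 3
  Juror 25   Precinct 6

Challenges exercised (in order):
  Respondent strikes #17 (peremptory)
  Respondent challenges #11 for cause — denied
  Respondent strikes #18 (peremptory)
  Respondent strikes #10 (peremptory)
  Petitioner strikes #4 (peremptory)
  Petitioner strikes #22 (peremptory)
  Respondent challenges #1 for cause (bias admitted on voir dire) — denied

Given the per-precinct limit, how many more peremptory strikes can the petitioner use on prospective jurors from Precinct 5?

1

Petitioner peremptories so far: #4, #22 — 2 of 3 used, 1 left overall.
Against Precinct 5: #4 — 1 used; per-precinct cap 2 leaves 1.
Binding limit: min(1, 1) = 1.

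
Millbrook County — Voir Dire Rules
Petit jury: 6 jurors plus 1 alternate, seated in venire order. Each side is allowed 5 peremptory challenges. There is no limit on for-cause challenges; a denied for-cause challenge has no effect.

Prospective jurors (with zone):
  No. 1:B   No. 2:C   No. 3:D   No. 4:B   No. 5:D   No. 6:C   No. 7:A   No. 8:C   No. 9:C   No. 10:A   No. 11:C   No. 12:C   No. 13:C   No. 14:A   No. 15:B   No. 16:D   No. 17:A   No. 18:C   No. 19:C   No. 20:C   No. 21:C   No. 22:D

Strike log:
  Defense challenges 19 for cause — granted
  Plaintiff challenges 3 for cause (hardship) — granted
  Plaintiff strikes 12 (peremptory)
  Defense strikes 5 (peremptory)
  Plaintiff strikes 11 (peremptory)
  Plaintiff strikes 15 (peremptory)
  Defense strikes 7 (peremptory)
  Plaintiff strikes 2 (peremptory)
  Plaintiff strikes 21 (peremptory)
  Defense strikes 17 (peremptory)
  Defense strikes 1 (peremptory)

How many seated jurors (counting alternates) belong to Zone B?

Removed: #1, #2, #3, #5, #7, #11, #12, #15, #17, #19, #21.
Seated (7 incl. alternates): #4, #6, #8, #9, #10, #13, #14.
Of those, in Zone B: #4 → 1.

1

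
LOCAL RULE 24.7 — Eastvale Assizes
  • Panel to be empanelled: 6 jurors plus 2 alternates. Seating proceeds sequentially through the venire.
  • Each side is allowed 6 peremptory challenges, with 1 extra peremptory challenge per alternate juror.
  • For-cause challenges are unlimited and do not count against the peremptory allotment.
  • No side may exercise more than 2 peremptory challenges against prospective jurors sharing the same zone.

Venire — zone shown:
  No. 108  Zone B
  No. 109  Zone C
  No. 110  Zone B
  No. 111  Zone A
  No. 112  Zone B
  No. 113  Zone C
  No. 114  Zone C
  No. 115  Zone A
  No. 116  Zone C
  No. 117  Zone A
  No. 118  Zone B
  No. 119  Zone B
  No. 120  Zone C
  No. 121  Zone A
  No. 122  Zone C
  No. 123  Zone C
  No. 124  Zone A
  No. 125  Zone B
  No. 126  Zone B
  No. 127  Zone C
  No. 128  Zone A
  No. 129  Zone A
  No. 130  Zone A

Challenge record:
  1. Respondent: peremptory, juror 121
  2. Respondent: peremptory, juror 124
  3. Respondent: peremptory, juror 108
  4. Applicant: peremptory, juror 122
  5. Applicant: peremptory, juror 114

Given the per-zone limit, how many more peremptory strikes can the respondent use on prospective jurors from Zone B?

1

Respondent peremptories so far: #121, #124, #108 — 3 of 8 used, 5 left overall.
Against Zone B: #108 — 1 used; per-zone cap 2 leaves 1.
Binding limit: min(5, 1) = 1.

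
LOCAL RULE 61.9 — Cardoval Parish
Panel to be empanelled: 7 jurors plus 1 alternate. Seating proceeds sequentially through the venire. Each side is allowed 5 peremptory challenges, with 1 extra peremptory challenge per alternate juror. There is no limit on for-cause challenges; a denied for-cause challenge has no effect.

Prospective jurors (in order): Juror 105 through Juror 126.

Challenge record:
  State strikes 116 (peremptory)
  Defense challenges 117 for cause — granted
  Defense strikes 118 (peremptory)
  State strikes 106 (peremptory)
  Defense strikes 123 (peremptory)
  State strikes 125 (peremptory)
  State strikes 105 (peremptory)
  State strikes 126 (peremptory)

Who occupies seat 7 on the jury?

Removed: #105, #106, #116, #117, #118, #123, #125, #126.
Seating in order: seats 1–7 → #107, #108, #109, #110, #111, #112, #113; alternates → #114.
So seat 7 is #113.

113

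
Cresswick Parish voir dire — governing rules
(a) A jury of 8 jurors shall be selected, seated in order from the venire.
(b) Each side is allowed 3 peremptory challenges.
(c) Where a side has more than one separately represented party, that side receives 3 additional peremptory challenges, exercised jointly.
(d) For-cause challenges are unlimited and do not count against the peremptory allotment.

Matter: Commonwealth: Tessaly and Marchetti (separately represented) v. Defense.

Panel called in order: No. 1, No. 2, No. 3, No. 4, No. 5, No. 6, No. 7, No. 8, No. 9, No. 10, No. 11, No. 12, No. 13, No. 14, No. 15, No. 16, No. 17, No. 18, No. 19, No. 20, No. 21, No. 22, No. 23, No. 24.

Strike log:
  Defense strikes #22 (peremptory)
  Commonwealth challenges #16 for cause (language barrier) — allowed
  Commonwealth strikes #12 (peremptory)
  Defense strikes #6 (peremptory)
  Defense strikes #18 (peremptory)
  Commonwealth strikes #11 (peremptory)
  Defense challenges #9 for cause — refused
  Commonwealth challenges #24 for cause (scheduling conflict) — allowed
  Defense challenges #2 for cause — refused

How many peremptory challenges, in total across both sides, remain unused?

Commonwealth allotment: 3 base + 3 multi-party = 6. Defense allotment: 3.
Commonwealth peremptories used: #12, #11 — 2 (for-cause on #16, #24 don't count).
Defense peremptories used: #22, #6, #18 — 3 (for-cause on #9, #2 don't count).
Remaining: (6 − 2) + (3 − 3) = 4.

4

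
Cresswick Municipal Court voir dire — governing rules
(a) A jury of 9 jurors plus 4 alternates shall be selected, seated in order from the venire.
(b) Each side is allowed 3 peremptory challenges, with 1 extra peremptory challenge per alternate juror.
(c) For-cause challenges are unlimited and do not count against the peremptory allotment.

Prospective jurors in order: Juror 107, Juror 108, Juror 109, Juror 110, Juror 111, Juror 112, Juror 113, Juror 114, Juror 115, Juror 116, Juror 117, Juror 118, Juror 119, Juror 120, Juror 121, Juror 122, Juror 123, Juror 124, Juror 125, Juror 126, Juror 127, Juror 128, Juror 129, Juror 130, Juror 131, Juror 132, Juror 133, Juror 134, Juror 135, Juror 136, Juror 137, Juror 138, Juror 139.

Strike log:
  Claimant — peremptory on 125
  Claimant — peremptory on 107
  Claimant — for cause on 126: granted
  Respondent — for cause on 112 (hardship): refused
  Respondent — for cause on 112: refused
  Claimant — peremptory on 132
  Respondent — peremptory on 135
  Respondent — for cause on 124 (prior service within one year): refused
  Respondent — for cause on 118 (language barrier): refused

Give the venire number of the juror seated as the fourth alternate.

Removed: #107, #125, #126, #132, #135. (#112, #118, #124 stay — for-cause denied.)
Filling seats in venire order through position 13: #108, #109, #110, #111, #112, #113, #114, #115, #116, #117, #118, #119, #120.
So alternate 4 is #120.

120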